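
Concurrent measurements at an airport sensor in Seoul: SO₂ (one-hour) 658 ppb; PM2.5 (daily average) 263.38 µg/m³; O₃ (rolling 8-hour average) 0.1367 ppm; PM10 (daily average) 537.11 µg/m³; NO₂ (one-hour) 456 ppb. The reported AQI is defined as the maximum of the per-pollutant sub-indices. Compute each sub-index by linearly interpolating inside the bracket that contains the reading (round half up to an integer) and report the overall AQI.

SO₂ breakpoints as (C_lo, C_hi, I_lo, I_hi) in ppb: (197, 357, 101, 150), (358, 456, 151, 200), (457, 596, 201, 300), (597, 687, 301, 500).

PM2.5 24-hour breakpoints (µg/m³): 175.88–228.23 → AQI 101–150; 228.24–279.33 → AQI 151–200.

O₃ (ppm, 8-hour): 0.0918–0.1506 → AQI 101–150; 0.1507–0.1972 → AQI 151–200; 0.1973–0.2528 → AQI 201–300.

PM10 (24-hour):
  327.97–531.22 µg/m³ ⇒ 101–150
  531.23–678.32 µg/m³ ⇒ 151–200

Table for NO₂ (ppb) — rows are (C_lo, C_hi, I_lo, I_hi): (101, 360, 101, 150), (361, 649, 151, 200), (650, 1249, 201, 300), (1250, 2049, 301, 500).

436

SO₂: row 597–687 (AQI 301–500). (500−301)·(658−597)/(687−597) + 301 = 199·61/90 + 301 ≈ 435.88 → 436.
PM2.5 263.38: bracket 228.24–279.33 → index 151–200; slope 49/51.09, offset 35.14.
AQI = 151 + 49/51.09·35.14 ≈ 184.70 ⇒ 185.
O₃: 0.1367 ∈ [0.0918, 0.1506] ↔ index [101, 150].
101 + (0.1367−0.0918)·(150−101)/(0.1506−0.0918) = 101 + 0.0449·49/0.0588 ≈ 138.42, so AQI = 138.
PM10: 537.11 lies in 531.23–678.32, so I_lo=151, I_hi=200, C_lo=531.23, C_hi=678.32.
(200−151)/(678.32−531.23) × (537.11−531.23) + 151 = 49/147.09 × 5.88 + 151 ≈ 152.96 → 153.
NO₂: row 361–649 (AQI 151–200). (200−151)·(456−361)/(649−361) + 151 = 49·95/288 + 151 ≈ 167.16 → 167.
Sub-indices: SO₂→436, PM2.5→185, O₃→138, PM10→153, NO₂→167. Overall AQI = max = 436; dominant pollutant is SO₂.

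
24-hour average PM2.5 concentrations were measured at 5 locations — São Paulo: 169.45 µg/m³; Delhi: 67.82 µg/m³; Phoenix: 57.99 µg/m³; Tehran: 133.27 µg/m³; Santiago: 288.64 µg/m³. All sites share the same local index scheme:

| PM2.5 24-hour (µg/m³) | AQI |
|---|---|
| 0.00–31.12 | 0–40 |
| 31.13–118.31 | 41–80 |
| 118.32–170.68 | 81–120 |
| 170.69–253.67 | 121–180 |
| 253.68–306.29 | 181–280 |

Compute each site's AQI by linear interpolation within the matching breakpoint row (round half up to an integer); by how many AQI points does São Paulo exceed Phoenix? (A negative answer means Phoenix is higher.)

66

São Paulo: row 118.32–170.68 (AQI 81–120). (120−81)·(169.45−118.32)/(170.68−118.32) + 81 = 39·51.13/52.36 + 81 ≈ 119.08 → 119.
Delhi: 67.82 lies in 31.13–118.31, so I_lo=41, I_hi=80, C_lo=31.13, C_hi=118.31.
(80−41)/(118.31−31.13) × (67.82−31.13) + 41 = 39/87.18 × 36.69 + 41 ≈ 57.41 → 57.
Phoenix: 57.99 lies in 31.13–118.31, so I_lo=41, I_hi=80, C_lo=31.13, C_hi=118.31.
(80−41)/(118.31−31.13) × (57.99−31.13) + 41 = 39/87.18 × 26.86 + 41 ≈ 53.02 → 53.
Tehran: 133.27 lies in 118.32–170.68, so I_lo=81, I_hi=120, C_lo=118.32, C_hi=170.68.
(120−81)/(170.68−118.32) × (133.27−118.32) + 81 = 39/52.36 × 14.95 + 81 ≈ 92.14 → 92.
Santiago: 288.64 ∈ [253.68, 306.29] ↔ index [181, 280].
181 + (288.64−253.68)·(280−181)/(306.29−253.68) = 181 + 34.96·99/52.61 ≈ 246.79, so AQI = 247.
AQIs: São Paulo=119, Delhi=57, Phoenix=53, Tehran=92, Santiago=247. São Paulo (119) − Phoenix (53) = 66.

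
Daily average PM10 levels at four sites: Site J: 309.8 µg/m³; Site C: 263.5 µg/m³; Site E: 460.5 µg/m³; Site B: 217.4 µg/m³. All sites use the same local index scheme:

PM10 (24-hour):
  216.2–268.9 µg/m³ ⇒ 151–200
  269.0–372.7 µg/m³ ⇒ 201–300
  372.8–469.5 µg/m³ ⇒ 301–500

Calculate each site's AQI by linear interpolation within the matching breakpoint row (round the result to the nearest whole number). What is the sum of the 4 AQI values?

Site J: 309.8 lies in 269.0–372.7, so I_lo=201, I_hi=300, C_lo=269.0, C_hi=372.7.
(300−201)/(372.7−269.0) × (309.8−269.0) + 201 = 99/103.7 × 40.8 + 201 ≈ 239.95 → 240.
Site C: 263.5 lies in 216.2–268.9, so I_lo=151, I_hi=200, C_lo=216.2, C_hi=268.9.
(200−151)/(268.9−216.2) × (263.5−216.2) + 151 = 49/52.7 × 47.3 + 151 ≈ 194.98 → 195.
Site E: 460.5 ∈ [372.8, 469.5] ↔ index [301, 500].
301 + (460.5−372.8)·(500−301)/(469.5−372.8) = 301 + 87.7·199/96.7 ≈ 481.48, so AQI = 481.
Site B 217.4: bracket 216.2–268.9 → index 151–200; slope 49/52.7, offset 1.2.
AQI = 151 + 49/52.7·1.2 ≈ 152.12 ⇒ 152.
AQIs: Site J=240, Site C=195, Site E=481, Site B=152. Sum = 240 + 195 + 481 + 152 = 1068.

1068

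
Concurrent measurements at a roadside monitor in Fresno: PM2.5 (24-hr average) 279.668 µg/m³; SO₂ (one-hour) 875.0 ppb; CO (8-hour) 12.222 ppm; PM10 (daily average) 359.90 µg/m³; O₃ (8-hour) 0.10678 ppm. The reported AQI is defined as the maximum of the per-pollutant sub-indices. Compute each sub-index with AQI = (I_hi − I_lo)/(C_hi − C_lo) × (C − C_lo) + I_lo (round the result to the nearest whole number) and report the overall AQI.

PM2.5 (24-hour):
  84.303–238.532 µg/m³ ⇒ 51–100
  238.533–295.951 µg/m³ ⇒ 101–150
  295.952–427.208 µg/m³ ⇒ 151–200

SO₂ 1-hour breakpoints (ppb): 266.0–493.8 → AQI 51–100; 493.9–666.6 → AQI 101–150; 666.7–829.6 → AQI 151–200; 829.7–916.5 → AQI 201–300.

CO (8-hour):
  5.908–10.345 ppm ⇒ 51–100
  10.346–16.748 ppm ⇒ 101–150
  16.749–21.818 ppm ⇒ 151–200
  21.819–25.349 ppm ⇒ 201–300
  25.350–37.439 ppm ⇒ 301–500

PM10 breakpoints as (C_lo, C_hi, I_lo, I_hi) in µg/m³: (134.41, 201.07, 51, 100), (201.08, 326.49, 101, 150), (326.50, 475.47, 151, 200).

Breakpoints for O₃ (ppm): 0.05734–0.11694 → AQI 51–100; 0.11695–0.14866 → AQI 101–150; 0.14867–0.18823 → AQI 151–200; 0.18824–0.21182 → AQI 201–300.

PM2.5: 279.668 ∈ [238.533, 295.951] ↔ index [101, 150].
101 + (279.668−238.533)·(150−101)/(295.951−238.533) = 101 + 41.135·49/57.418 ≈ 136.10, so AQI = 136.
SO₂: 875.0 lies in 829.7–916.5, so I_lo=201, I_hi=300, C_lo=829.7, C_hi=916.5.
(300−201)/(916.5−829.7) × (875.0−829.7) + 201 = 99/86.8 × 45.3 + 201 ≈ 252.67 → 253.
CO: 12.222 ∈ [10.346, 16.748] ↔ index [101, 150].
101 + (12.222−10.346)·(150−101)/(16.748−10.346) = 101 + 1.876·49/6.402 ≈ 115.36, so AQI = 115.
PM10: 359.90 ∈ [326.50, 475.47] ↔ index [151, 200].
151 + (359.90−326.50)·(200−151)/(475.47−326.50) = 151 + 33.40·49/148.97 ≈ 161.99, so AQI = 162.
O₃: 0.10678 ∈ [0.05734, 0.11694] ↔ index [51, 100].
51 + (0.10678−0.05734)·(100−51)/(0.11694−0.05734) = 51 + 0.04944·49/0.05960 ≈ 91.65, so AQI = 92.
Sub-indices: PM2.5→136, SO₂→253, CO→115, PM10→162, O₃→92. Overall AQI = max = 253; dominant pollutant is SO₂.

253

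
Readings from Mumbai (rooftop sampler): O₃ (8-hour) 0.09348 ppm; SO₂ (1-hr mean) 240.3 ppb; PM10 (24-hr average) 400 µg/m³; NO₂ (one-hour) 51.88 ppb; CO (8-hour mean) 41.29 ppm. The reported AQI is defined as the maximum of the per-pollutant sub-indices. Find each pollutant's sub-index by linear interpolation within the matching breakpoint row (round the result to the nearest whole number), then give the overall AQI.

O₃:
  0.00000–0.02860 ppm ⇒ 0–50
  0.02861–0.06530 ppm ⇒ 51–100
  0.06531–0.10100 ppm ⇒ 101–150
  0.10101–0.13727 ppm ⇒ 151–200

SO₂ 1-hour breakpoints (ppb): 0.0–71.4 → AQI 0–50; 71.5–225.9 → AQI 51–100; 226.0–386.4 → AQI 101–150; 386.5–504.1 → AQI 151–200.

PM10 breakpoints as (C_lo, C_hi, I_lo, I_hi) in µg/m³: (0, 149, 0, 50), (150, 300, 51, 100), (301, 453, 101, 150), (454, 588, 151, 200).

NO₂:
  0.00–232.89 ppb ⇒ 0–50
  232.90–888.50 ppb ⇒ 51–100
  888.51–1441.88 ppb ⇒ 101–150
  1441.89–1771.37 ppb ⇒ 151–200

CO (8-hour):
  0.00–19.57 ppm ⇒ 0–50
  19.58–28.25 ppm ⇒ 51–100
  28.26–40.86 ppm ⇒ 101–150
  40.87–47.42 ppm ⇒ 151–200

O₃: 0.09348 lies in 0.06531–0.10100, so I_lo=101, I_hi=150, C_lo=0.06531, C_hi=0.10100.
(150−101)/(0.10100−0.06531) × (0.09348−0.06531) + 101 = 49/0.03569 × 0.02817 + 101 ≈ 139.68 → 140.
SO₂: 240.3 lies in 226.0–386.4, so I_lo=101, I_hi=150, C_lo=226.0, C_hi=386.4.
(150−101)/(386.4−226.0) × (240.3−226.0) + 101 = 49/160.4 × 14.3 + 101 ≈ 105.37 → 105.
PM10: 400 lies in 301–453, so I_lo=101, I_hi=150, C_lo=301, C_hi=453.
(150−101)/(453−301) × (400−301) + 101 = 49/152 × 99 + 101 ≈ 132.91 → 133.
NO₂ 51.88: bracket 0.00–232.89 → index 0–50; slope 50/232.89, offset 51.88.
AQI = 0 + 50/232.89·51.88 ≈ 11.14 ⇒ 11.
CO 41.29: bracket 40.87–47.42 → index 151–200; slope 49/6.55, offset 0.42.
AQI = 151 + 49/6.55·0.42 ≈ 154.14 ⇒ 154.
Sub-indices: O₃→140, SO₂→105, PM10→133, NO₂→11, CO→154. Overall AQI = max = 154; dominant pollutant is CO.
AQI 154: Unhealthy.

154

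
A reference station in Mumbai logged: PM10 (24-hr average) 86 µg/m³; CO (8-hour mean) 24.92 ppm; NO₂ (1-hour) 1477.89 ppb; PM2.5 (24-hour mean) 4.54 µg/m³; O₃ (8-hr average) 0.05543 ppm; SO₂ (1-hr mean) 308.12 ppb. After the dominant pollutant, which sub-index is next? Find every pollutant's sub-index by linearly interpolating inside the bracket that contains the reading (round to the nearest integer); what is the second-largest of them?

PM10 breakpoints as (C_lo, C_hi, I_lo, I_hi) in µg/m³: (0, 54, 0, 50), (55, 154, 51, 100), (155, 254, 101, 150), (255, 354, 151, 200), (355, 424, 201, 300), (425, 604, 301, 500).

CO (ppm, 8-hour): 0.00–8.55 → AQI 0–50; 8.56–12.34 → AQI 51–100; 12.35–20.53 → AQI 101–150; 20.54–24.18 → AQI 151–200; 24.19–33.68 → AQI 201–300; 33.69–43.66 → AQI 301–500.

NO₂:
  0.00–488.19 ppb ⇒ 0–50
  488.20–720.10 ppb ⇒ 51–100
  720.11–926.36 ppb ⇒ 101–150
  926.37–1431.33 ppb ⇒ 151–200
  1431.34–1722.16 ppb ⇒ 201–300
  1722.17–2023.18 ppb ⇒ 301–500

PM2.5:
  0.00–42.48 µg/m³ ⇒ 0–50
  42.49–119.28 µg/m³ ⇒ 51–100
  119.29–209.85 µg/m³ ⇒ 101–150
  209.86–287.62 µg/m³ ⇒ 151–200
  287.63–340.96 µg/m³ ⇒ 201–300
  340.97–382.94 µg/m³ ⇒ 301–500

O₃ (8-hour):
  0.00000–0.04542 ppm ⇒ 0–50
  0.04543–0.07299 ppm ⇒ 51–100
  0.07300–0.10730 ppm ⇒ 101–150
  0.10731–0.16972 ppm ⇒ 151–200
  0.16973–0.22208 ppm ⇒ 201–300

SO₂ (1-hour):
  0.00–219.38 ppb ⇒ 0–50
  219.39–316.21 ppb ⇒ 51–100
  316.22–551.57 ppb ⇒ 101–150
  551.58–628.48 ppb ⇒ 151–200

209

PM10: row 55–154 (AQI 51–100). (100−51)·(86−55)/(154−55) + 51 = 49·31/99 + 51 ≈ 66.34 → 66.
CO 24.92: bracket 24.19–33.68 → index 201–300; slope 99/9.49, offset 0.73.
AQI = 201 + 99/9.49·0.73 ≈ 208.62 ⇒ 209.
NO₂: 1477.89 lies in 1431.34–1722.16, so I_lo=201, I_hi=300, C_lo=1431.34, C_hi=1722.16.
(300−201)/(1722.16−1431.34) × (1477.89−1431.34) + 201 = 99/290.82 × 46.55 + 201 ≈ 216.85 → 217.
PM2.5: 4.54 ∈ [0.00, 42.48] ↔ index [0, 50].
0 + (4.54−0.00)·(50−0)/(42.48−0.00) = 0 + 4.54·50/42.48 ≈ 5.34, so AQI = 5.
O₃ 0.05543: bracket 0.04543–0.07299 → index 51–100; slope 49/0.02756, offset 0.01000.
AQI = 51 + 49/0.02756·0.01000 ≈ 68.78 ⇒ 69.
SO₂: 308.12 lies in 219.39–316.21, so I_lo=51, I_hi=100, C_lo=219.39, C_hi=316.21.
(100−51)/(316.21−219.39) × (308.12−219.39) + 51 = 49/96.82 × 88.73 + 51 ≈ 95.91 → 96.
Sub-indices: PM10→66, CO→209, NO₂→217, PM2.5→5, O₃→69, SO₂→96. Ranked high→low: 217, 209, 96, 69, 66, 5. Second-highest sub-index = 209.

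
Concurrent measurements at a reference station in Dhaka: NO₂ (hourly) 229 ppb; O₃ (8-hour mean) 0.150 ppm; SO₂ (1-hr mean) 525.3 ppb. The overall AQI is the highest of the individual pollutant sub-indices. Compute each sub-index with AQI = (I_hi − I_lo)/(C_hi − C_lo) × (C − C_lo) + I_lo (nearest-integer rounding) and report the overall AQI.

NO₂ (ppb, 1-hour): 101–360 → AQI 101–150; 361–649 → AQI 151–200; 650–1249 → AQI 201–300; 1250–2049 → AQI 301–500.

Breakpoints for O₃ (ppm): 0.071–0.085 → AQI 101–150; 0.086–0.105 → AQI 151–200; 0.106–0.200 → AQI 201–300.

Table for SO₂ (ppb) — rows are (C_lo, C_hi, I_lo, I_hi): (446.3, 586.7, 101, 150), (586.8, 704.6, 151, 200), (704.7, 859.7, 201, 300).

247

NO₂: 229 ∈ [101, 360] ↔ index [101, 150].
101 + (229−101)·(150−101)/(360−101) = 101 + 128·49/259 ≈ 125.22, so AQI = 125.
O₃: row 0.106–0.200 (AQI 201–300). (300−201)·(0.150−0.106)/(0.200−0.106) + 201 = 99·0.044/0.094 + 201 ≈ 247.34 → 247.
SO₂ 525.3: bracket 446.3–586.7 → index 101–150; slope 49/140.4, offset 79.0.
AQI = 101 + 49/140.4·79.0 ≈ 128.57 ⇒ 129.
Sub-indices: NO₂→125, O₃→247, SO₂→129. Overall AQI = max = 247; dominant pollutant is O₃.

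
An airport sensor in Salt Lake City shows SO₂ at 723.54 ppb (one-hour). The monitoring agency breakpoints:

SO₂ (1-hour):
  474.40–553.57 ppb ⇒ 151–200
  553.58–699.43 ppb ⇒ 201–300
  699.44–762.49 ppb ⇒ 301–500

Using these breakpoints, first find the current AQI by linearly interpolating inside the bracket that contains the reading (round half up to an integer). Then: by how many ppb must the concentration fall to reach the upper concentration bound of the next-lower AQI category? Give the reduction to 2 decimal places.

SO₂: 723.54 lies in 699.44–762.49, so I_lo=301, I_hi=500, C_lo=699.44, C_hi=762.49.
(500−301)/(762.49−699.44) × (723.54−699.44) + 301 = 199/63.05 × 24.10 + 301 ≈ 377.07 → 377.
Current AQI 377 is in the Hazardous range (301–500). The next-lower category tops out at AQI 300, whose upper concentration bound is 699.43 ppb.
Reduction needed = 723.54 − 699.43 = 24.11 ppb.

24.11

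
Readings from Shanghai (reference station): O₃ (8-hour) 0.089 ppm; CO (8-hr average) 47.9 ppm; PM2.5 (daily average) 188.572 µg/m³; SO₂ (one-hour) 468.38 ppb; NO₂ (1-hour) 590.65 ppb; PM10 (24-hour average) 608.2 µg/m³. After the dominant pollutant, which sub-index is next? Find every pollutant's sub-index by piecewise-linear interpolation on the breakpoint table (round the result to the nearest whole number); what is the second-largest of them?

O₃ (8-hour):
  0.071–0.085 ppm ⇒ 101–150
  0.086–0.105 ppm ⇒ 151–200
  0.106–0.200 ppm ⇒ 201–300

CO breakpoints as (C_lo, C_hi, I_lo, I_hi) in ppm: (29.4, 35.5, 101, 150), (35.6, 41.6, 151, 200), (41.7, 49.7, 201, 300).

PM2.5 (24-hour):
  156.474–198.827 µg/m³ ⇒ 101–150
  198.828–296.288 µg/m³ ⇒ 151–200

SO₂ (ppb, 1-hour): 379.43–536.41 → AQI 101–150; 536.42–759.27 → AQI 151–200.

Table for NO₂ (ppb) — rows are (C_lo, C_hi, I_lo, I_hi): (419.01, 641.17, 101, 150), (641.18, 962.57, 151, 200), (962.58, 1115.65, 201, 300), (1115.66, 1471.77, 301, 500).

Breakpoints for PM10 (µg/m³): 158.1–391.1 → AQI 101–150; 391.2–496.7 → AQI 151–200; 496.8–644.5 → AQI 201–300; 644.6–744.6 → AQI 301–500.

O₃: row 0.086–0.105 (AQI 151–200). (200−151)·(0.089−0.086)/(0.105−0.086) + 151 = 49·0.003/0.019 + 151 ≈ 158.74 → 159.
CO 47.9: bracket 41.7–49.7 → index 201–300; slope 99/8.0, offset 6.2.
AQI = 201 + 99/8.0·6.2 ≈ 277.73 ⇒ 278.
PM2.5 188.572: bracket 156.474–198.827 → index 101–150; slope 49/42.353, offset 32.098.
AQI = 101 + 49/42.353·32.098 ≈ 138.14 ⇒ 138.
SO₂: 468.38 lies in 379.43–536.41, so I_lo=101, I_hi=150, C_lo=379.43, C_hi=536.41.
(150−101)/(536.41−379.43) × (468.38−379.43) + 101 = 49/156.98 × 88.95 + 101 ≈ 128.77 → 129.
NO₂: 590.65 ∈ [419.01, 641.17] ↔ index [101, 150].
101 + (590.65−419.01)·(150−101)/(641.17−419.01) = 101 + 171.64·49/222.16 ≈ 138.86, so AQI = 139.
PM10: row 496.8–644.5 (AQI 201–300). (300−201)·(608.2−496.8)/(644.5−496.8) + 201 = 99·111.4/147.7 + 201 ≈ 275.67 → 276.
Sub-indices: O₃→159, CO→278, PM2.5→138, SO₂→129, NO₂→139, PM10→276. Ranked high→low: 278, 276, 159, 139, 138, 129. Second-highest sub-index = 276.

276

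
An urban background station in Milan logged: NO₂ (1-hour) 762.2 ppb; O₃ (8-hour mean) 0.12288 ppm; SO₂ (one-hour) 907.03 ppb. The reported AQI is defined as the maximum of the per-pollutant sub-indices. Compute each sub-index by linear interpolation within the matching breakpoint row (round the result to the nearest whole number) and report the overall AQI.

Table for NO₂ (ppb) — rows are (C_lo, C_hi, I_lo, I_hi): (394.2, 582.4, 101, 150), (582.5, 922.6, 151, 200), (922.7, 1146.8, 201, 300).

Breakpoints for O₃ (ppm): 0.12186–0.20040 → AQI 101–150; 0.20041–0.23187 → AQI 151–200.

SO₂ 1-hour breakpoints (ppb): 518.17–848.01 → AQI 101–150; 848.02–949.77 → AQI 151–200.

179

NO₂: 762.2 ∈ [582.5, 922.6] ↔ index [151, 200].
151 + (762.2−582.5)·(200−151)/(922.6−582.5) = 151 + 179.7·49/340.1 ≈ 176.89, so AQI = 177.
O₃: row 0.12186–0.20040 (AQI 101–150). (150−101)·(0.12288−0.12186)/(0.20040−0.12186) + 101 = 49·0.00102/0.07854 + 101 ≈ 101.64 → 102.
SO₂: row 848.02–949.77 (AQI 151–200). (200−151)·(907.03−848.02)/(949.77−848.02) + 151 = 49·59.01/101.75 + 151 ≈ 179.42 → 179.
Sub-indices: NO₂→177, O₃→102, SO₂→179. Overall AQI = max = 179; dominant pollutant is SO₂.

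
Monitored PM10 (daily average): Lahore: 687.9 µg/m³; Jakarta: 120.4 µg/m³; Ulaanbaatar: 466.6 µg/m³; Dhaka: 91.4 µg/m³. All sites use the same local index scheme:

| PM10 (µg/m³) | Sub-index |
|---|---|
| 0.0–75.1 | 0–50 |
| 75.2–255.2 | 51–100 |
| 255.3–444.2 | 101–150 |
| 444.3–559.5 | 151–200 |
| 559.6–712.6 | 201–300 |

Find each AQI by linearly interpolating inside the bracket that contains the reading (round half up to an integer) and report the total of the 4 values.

Lahore: 687.9 ∈ [559.6, 712.6] ↔ index [201, 300].
201 + (687.9−559.6)·(300−201)/(712.6−559.6) = 201 + 128.3·99/153.0 ≈ 284.02, so AQI = 284.
Jakarta 120.4: bracket 75.2–255.2 → index 51–100; slope 49/180.0, offset 45.2.
AQI = 51 + 49/180.0·45.2 ≈ 63.30 ⇒ 63.
Ulaanbaatar 466.6: bracket 444.3–559.5 → index 151–200; slope 49/115.2, offset 22.3.
AQI = 151 + 49/115.2·22.3 ≈ 160.49 ⇒ 160.
Dhaka: row 75.2–255.2 (AQI 51–100). (100−51)·(91.4−75.2)/(255.2−75.2) + 51 = 49·16.2/180.0 + 51 ≈ 55.41 → 55.
AQIs: Lahore=284, Jakarta=63, Ulaanbaatar=160, Dhaka=55. Sum = 284 + 63 + 160 + 55 = 562.

562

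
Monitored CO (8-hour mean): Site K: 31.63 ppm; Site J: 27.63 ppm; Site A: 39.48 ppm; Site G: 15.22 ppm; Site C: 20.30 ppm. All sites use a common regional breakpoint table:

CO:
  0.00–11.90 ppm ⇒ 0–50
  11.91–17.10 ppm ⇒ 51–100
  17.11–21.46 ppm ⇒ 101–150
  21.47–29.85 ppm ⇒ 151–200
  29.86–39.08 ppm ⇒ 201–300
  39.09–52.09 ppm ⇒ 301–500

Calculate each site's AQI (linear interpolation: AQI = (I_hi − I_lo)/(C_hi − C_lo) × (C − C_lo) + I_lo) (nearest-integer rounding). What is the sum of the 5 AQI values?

Site K: row 29.86–39.08 (AQI 201–300). (300−201)·(31.63−29.86)/(39.08−29.86) + 201 = 99·1.77/9.22 + 201 ≈ 220.01 → 220.
Site J: 27.63 lies in 21.47–29.85, so I_lo=151, I_hi=200, C_lo=21.47, C_hi=29.85.
(200−151)/(29.85−21.47) × (27.63−21.47) + 151 = 49/8.38 × 6.16 + 151 ≈ 187.02 → 187.
Site A 39.48: bracket 39.09–52.09 → index 301–500; slope 199/13.00, offset 0.39.
AQI = 301 + 199/13.00·0.39 ≈ 306.97 ⇒ 307.
Site G: 15.22 lies in 11.91–17.10, so I_lo=51, I_hi=100, C_lo=11.91, C_hi=17.10.
(100−51)/(17.10−11.91) × (15.22−11.91) + 51 = 49/5.19 × 3.31 + 51 ≈ 82.25 → 82.
Site C: 20.30 ∈ [17.11, 21.46] ↔ index [101, 150].
101 + (20.30−17.11)·(150−101)/(21.46−17.11) = 101 + 3.19·49/4.35 ≈ 136.93, so AQI = 137.
AQIs: Site K=220, Site J=187, Site A=307, Site G=82, Site C=137. Sum = 220 + 187 + 307 + 82 + 137 = 933.

933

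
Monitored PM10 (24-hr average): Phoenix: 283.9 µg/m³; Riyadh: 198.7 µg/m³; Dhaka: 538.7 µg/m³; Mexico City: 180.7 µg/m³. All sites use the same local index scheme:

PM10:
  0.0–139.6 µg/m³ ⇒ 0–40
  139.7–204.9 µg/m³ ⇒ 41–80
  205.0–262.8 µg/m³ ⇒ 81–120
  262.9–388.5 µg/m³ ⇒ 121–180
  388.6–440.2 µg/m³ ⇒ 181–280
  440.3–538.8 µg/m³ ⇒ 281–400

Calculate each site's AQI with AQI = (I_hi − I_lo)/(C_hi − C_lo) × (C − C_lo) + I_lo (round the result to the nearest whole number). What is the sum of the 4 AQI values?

Phoenix: row 262.9–388.5 (AQI 121–180). (180−121)·(283.9−262.9)/(388.5−262.9) + 121 = 59·21.0/125.6 + 121 ≈ 130.86 → 131.
Riyadh: row 139.7–204.9 (AQI 41–80). (80−41)·(198.7−139.7)/(204.9−139.7) + 41 = 39·59.0/65.2 + 41 ≈ 76.29 → 76.
Dhaka: 538.7 ∈ [440.3, 538.8] ↔ index [281, 400].
281 + (538.7−440.3)·(400−281)/(538.8−440.3) = 281 + 98.4·119/98.5 ≈ 399.88, so AQI = 400.
Mexico City: 180.7 ∈ [139.7, 204.9] ↔ index [41, 80].
41 + (180.7−139.7)·(80−41)/(204.9−139.7) = 41 + 41.0·39/65.2 ≈ 65.52, so AQI = 66.
AQIs: Phoenix=131, Riyadh=76, Dhaka=400, Mexico City=66. Sum = 131 + 76 + 400 + 66 = 673.

673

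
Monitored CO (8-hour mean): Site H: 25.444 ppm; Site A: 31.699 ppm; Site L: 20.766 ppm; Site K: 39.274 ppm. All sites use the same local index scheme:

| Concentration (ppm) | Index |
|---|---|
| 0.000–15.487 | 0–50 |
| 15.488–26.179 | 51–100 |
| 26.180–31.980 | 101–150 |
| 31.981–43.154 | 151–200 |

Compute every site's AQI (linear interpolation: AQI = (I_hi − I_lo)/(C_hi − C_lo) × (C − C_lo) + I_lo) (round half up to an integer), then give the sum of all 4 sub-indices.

Site H: row 15.488–26.179 (AQI 51–100). (100−51)·(25.444−15.488)/(26.179−15.488) + 51 = 49·9.956/10.691 + 51 ≈ 96.63 → 97.
Site A 31.699: bracket 26.180–31.980 → index 101–150; slope 49/5.800, offset 5.519.
AQI = 101 + 49/5.800·5.519 ≈ 147.63 ⇒ 148.
Site L 20.766: bracket 15.488–26.179 → index 51–100; slope 49/10.691, offset 5.278.
AQI = 51 + 49/10.691·5.278 ≈ 75.19 ⇒ 75.
Site K: row 31.981–43.154 (AQI 151–200). (200−151)·(39.274−31.981)/(43.154−31.981) + 151 = 49·7.293/11.173 + 151 ≈ 182.98 → 183.
AQIs: Site H=97, Site A=148, Site L=75, Site K=183. Sum = 97 + 148 + 75 + 183 = 503.

503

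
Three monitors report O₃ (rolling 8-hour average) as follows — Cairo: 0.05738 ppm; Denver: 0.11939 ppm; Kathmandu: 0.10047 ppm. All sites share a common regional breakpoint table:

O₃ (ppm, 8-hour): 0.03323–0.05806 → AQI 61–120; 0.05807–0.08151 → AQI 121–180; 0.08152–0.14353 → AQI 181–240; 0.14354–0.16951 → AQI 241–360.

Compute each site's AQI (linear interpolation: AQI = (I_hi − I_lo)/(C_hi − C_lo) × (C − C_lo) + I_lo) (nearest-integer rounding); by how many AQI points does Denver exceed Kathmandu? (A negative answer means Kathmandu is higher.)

18

Cairo 0.05738: bracket 0.03323–0.05806 → index 61–120; slope 59/0.02483, offset 0.02415.
AQI = 61 + 59/0.02483·0.02415 ≈ 118.38 ⇒ 118.
Denver: 0.11939 lies in 0.08152–0.14353, so I_lo=181, I_hi=240, C_lo=0.08152, C_hi=0.14353.
(240−181)/(0.14353−0.08152) × (0.11939−0.08152) + 181 = 59/0.06201 × 0.03787 + 181 ≈ 217.03 → 217.
Kathmandu: 0.10047 lies in 0.08152–0.14353, so I_lo=181, I_hi=240, C_lo=0.08152, C_hi=0.14353.
(240−181)/(0.14353−0.08152) × (0.10047−0.08152) + 181 = 59/0.06201 × 0.01895 + 181 ≈ 199.03 → 199.
AQIs: Cairo=118, Denver=217, Kathmandu=199. Denver (217) − Kathmandu (199) = 18.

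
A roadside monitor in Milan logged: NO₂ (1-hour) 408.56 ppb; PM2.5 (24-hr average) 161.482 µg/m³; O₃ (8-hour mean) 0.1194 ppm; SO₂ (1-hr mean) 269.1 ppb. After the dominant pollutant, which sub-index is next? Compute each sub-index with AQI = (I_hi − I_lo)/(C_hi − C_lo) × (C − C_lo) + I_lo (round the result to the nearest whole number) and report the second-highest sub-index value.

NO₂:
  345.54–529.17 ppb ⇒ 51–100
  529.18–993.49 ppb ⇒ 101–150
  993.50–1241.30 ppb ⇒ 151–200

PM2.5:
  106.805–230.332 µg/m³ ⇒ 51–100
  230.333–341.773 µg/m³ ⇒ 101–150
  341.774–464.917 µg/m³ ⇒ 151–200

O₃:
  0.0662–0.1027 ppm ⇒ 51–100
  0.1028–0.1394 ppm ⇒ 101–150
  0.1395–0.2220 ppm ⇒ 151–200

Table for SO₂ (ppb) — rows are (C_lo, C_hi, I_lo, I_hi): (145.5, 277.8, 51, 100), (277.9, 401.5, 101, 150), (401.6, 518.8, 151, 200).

97

NO₂: row 345.54–529.17 (AQI 51–100). (100−51)·(408.56−345.54)/(529.17−345.54) + 51 = 49·63.02/183.63 + 51 ≈ 67.82 → 68.
PM2.5: 161.482 ∈ [106.805, 230.332] ↔ index [51, 100].
51 + (161.482−106.805)·(100−51)/(230.332−106.805) = 51 + 54.677·49/123.527 ≈ 72.69, so AQI = 73.
O₃: row 0.1028–0.1394 (AQI 101–150). (150−101)·(0.1194−0.1028)/(0.1394−0.1028) + 101 = 49·0.0166/0.0366 + 101 ≈ 123.22 → 123.
SO₂: 269.1 lies in 145.5–277.8, so I_lo=51, I_hi=100, C_lo=145.5, C_hi=277.8.
(100−51)/(277.8−145.5) × (269.1−145.5) + 51 = 49/132.3 × 123.6 + 51 ≈ 96.78 → 97.
Sub-indices: NO₂→68, PM2.5→73, O₃→123, SO₂→97. Ranked high→low: 123, 97, 73, 68. Second-highest sub-index = 97.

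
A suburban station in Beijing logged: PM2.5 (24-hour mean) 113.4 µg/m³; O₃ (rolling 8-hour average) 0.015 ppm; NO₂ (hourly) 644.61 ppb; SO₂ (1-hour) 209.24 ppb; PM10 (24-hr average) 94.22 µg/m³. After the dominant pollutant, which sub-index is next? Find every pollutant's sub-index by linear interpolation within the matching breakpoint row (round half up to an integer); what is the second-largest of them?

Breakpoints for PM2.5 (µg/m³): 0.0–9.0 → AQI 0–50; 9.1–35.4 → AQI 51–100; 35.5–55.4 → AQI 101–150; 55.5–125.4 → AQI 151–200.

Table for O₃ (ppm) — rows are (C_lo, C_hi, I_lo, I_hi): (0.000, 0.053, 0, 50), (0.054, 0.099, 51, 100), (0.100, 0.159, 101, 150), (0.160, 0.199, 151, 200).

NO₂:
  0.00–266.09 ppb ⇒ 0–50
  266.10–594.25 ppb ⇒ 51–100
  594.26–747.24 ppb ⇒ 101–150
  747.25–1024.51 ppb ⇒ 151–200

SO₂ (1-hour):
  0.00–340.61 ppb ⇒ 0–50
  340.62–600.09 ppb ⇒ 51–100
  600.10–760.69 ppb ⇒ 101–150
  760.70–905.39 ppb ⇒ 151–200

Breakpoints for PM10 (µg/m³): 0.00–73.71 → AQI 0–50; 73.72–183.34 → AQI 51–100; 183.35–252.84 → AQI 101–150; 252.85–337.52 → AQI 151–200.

PM2.5: row 55.5–125.4 (AQI 151–200). (200−151)·(113.4−55.5)/(125.4−55.5) + 151 = 49·57.9/69.9 + 151 ≈ 191.59 → 192.
O₃: row 0.000–0.053 (AQI 0–50). (50−0)·(0.015−0.000)/(0.053−0.000) + 0 = 50·0.015/0.053 + 0 ≈ 14.15 → 14.
NO₂: 644.61 ∈ [594.26, 747.24] ↔ index [101, 150].
101 + (644.61−594.26)·(150−101)/(747.24−594.26) = 101 + 50.35·49/152.98 ≈ 117.13, so AQI = 117.
SO₂: 209.24 lies in 0.00–340.61, so I_lo=0, I_hi=50, C_lo=0.00, C_hi=340.61.
(50−0)/(340.61−0.00) × (209.24−0.00) + 0 = 50/340.61 × 209.24 + 0 ≈ 30.72 → 31.
PM10: 94.22 ∈ [73.72, 183.34] ↔ index [51, 100].
51 + (94.22−73.72)·(100−51)/(183.34−73.72) = 51 + 20.50·49/109.62 ≈ 60.16, so AQI = 60.
Sub-indices: PM2.5→192, O₃→14, NO₂→117, SO₂→31, PM10→60. Ranked high→low: 192, 117, 60, 31, 14. Second-highest sub-index = 117.

117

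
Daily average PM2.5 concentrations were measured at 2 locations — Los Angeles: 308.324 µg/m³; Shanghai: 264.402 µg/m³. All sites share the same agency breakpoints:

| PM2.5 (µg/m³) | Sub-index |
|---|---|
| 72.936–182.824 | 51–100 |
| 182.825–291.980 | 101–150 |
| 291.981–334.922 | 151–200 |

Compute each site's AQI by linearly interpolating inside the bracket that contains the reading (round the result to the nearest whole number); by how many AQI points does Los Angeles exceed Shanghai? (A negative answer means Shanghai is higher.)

Los Angeles: 308.324 ∈ [291.981, 334.922] ↔ index [151, 200].
151 + (308.324−291.981)·(200−151)/(334.922−291.981) = 151 + 16.343·49/42.941 ≈ 169.65, so AQI = 170.
Shanghai: row 182.825–291.980 (AQI 101–150). (150−101)·(264.402−182.825)/(291.980−182.825) + 101 = 49·81.577/109.155 + 101 ≈ 137.62 → 138.
AQIs: Los Angeles=170, Shanghai=138. Los Angeles (170) − Shanghai (138) = 32.

32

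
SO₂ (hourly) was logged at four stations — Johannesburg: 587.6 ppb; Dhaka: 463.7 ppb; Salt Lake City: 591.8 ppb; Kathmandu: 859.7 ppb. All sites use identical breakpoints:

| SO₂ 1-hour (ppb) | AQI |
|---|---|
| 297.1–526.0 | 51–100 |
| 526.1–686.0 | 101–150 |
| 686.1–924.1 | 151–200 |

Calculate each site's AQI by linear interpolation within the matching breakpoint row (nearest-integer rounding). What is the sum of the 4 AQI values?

Johannesburg 587.6: bracket 526.1–686.0 → index 101–150; slope 49/159.9, offset 61.5.
AQI = 101 + 49/159.9·61.5 ≈ 119.85 ⇒ 120.
Dhaka: row 297.1–526.0 (AQI 51–100). (100−51)·(463.7−297.1)/(526.0−297.1) + 51 = 49·166.6/228.9 + 51 ≈ 86.66 → 87.
Salt Lake City: 591.8 lies in 526.1–686.0, so I_lo=101, I_hi=150, C_lo=526.1, C_hi=686.0.
(150−101)/(686.0−526.1) × (591.8−526.1) + 101 = 49/159.9 × 65.7 + 101 ≈ 121.13 → 121.
Kathmandu 859.7: bracket 686.1–924.1 → index 151–200; slope 49/238.0, offset 173.6.
AQI = 151 + 49/238.0·173.6 ≈ 186.74 ⇒ 187.
AQIs: Johannesburg=120, Dhaka=87, Salt Lake City=121, Kathmandu=187. Sum = 120 + 87 + 121 + 187 = 515.

515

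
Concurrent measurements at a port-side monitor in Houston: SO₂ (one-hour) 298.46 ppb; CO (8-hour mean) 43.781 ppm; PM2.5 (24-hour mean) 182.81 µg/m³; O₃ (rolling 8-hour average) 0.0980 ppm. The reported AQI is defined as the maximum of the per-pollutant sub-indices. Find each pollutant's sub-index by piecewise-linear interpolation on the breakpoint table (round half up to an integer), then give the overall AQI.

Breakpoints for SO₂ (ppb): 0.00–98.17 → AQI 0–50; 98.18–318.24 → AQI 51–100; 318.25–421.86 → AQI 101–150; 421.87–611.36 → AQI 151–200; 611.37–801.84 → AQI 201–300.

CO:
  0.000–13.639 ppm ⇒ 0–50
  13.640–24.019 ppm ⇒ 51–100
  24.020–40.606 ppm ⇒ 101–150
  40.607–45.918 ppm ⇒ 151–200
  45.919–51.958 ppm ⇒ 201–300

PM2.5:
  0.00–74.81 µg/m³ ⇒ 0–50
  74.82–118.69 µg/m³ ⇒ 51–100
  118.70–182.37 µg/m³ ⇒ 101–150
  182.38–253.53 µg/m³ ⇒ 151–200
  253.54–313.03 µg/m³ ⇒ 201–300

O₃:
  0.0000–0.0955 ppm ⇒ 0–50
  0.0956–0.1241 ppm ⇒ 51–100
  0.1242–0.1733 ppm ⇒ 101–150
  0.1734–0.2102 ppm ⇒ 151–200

180

SO₂: 298.46 ∈ [98.18, 318.24] ↔ index [51, 100].
51 + (298.46−98.18)·(100−51)/(318.24−98.18) = 51 + 200.28·49/220.06 ≈ 95.60, so AQI = 96.
CO: 43.781 lies in 40.607–45.918, so I_lo=151, I_hi=200, C_lo=40.607, C_hi=45.918.
(200−151)/(45.918−40.607) × (43.781−40.607) + 151 = 49/5.311 × 3.174 + 151 ≈ 180.28 → 180.
PM2.5: 182.81 ∈ [182.38, 253.53] ↔ index [151, 200].
151 + (182.81−182.38)·(200−151)/(253.53−182.38) = 151 + 0.43·49/71.15 ≈ 151.30, so AQI = 151.
O₃: 0.0980 ∈ [0.0956, 0.1241] ↔ index [51, 100].
51 + (0.0980−0.0956)·(100−51)/(0.1241−0.0956) = 51 + 0.0024·49/0.0285 ≈ 55.13, so AQI = 55.
Sub-indices: SO₂→96, CO→180, PM2.5→151, O₃→55. Overall AQI = max = 180; dominant pollutant is CO.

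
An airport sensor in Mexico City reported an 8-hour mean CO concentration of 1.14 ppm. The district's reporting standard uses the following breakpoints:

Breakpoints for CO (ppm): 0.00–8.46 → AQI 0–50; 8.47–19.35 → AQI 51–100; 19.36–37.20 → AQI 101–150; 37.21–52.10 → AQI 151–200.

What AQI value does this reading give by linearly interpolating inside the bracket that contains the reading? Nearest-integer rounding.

7

CO: 1.14 ∈ [0.00, 8.46] ↔ index [0, 50].
0 + (1.14−0.00)·(50−0)/(8.46−0.00) = 0 + 1.14·50/8.46 ≈ 6.74, so AQI = 7.
AQI 7 falls in the Good category.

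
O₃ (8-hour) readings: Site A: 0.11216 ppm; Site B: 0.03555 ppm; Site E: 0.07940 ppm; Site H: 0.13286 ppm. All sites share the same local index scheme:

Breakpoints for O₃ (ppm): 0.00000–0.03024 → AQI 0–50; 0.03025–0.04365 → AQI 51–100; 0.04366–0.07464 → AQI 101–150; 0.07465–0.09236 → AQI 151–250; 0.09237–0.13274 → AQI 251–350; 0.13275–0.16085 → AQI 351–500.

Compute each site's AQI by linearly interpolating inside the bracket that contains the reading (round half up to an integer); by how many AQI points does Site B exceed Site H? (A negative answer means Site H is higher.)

-282

Site A: 0.11216 ∈ [0.09237, 0.13274] ↔ index [251, 350].
251 + (0.11216−0.09237)·(350−251)/(0.13274−0.09237) = 251 + 0.01979·99/0.04037 ≈ 299.53, so AQI = 300.
Site B 0.03555: bracket 0.03025–0.04365 → index 51–100; slope 49/0.01340, offset 0.00530.
AQI = 51 + 49/0.01340·0.00530 ≈ 70.38 ⇒ 70.
Site E 0.07940: bracket 0.07465–0.09236 → index 151–250; slope 99/0.01771, offset 0.00475.
AQI = 151 + 99/0.01771·0.00475 ≈ 177.55 ⇒ 178.
Site H 0.13286: bracket 0.13275–0.16085 → index 351–500; slope 149/0.02810, offset 0.00011.
AQI = 351 + 149/0.02810·0.00011 ≈ 351.58 ⇒ 352.
AQIs: Site A=300, Site B=70, Site E=178, Site H=352. Site B (70) − Site H (352) = -282.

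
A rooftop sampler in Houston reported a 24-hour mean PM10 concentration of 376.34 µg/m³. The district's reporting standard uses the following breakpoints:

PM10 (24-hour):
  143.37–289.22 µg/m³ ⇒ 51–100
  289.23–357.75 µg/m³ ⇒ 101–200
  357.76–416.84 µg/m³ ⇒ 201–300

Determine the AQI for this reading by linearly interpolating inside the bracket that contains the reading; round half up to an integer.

PM10: 376.34 lies in 357.76–416.84, so I_lo=201, I_hi=300, C_lo=357.76, C_hi=416.84.
(300−201)/(416.84−357.76) × (376.34−357.76) + 201 = 99/59.08 × 18.58 + 201 ≈ 232.13 → 232.

232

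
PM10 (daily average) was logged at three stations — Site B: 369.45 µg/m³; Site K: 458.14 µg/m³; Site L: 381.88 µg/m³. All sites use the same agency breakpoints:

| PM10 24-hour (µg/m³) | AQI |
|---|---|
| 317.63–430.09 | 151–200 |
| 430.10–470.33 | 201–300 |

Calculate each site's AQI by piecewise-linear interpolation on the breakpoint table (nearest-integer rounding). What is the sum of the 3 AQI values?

623

Site B: 369.45 ∈ [317.63, 430.09] ↔ index [151, 200].
151 + (369.45−317.63)·(200−151)/(430.09−317.63) = 151 + 51.82·49/112.46 ≈ 173.58, so AQI = 174.
Site K 458.14: bracket 430.10–470.33 → index 201–300; slope 99/40.23, offset 28.04.
AQI = 201 + 99/40.23·28.04 ≈ 270.00 ⇒ 270.
Site L: row 317.63–430.09 (AQI 151–200). (200−151)·(381.88−317.63)/(430.09−317.63) + 151 = 49·64.25/112.46 + 151 ≈ 178.99 → 179.
AQIs: Site B=174, Site K=270, Site L=179. Sum = 174 + 270 + 179 = 623.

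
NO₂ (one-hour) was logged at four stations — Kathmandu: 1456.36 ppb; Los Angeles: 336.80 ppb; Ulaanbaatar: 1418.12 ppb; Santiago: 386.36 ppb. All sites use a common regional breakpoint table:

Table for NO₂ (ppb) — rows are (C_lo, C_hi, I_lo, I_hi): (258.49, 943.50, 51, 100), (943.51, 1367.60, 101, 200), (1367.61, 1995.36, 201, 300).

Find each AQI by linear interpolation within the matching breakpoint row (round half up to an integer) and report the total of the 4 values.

Kathmandu: 1456.36 ∈ [1367.61, 1995.36] ↔ index [201, 300].
201 + (1456.36−1367.61)·(300−201)/(1995.36−1367.61) = 201 + 88.75·99/627.75 ≈ 215.00, so AQI = 215.
Los Angeles: 336.80 lies in 258.49–943.50, so I_lo=51, I_hi=100, C_lo=258.49, C_hi=943.50.
(100−51)/(943.50−258.49) × (336.80−258.49) + 51 = 49/685.01 × 78.31 + 51 ≈ 56.60 → 57.
Ulaanbaatar: 1418.12 lies in 1367.61–1995.36, so I_lo=201, I_hi=300, C_lo=1367.61, C_hi=1995.36.
(300−201)/(1995.36−1367.61) × (1418.12−1367.61) + 201 = 99/627.75 × 50.51 + 201 ≈ 208.97 → 209.
Santiago 386.36: bracket 258.49–943.50 → index 51–100; slope 49/685.01, offset 127.87.
AQI = 51 + 49/685.01·127.87 ≈ 60.15 ⇒ 60.
AQIs: Kathmandu=215, Los Angeles=57, Ulaanbaatar=209, Santiago=60. Sum = 215 + 57 + 209 + 60 = 541.

541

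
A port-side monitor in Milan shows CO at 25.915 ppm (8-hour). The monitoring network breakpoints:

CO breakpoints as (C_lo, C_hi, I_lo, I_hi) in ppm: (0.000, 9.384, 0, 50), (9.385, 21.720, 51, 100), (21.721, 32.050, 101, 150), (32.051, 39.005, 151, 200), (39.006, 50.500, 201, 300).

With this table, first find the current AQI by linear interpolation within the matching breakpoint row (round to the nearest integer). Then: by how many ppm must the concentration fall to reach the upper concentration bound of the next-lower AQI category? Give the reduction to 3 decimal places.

CO: 25.915 lies in 21.721–32.050, so I_lo=101, I_hi=150, C_lo=21.721, C_hi=32.050.
(150−101)/(32.050−21.721) × (25.915−21.721) + 101 = 49/10.329 × 4.194 + 101 ≈ 120.90 → 121.
Current AQI 121 is in the Unhealthy for Sensitive Groups range (101–150). The next-lower category tops out at AQI 100, whose upper concentration bound is 21.720 ppm.
Reduction needed = 25.915 − 21.720 = 4.195 ppm.

4.195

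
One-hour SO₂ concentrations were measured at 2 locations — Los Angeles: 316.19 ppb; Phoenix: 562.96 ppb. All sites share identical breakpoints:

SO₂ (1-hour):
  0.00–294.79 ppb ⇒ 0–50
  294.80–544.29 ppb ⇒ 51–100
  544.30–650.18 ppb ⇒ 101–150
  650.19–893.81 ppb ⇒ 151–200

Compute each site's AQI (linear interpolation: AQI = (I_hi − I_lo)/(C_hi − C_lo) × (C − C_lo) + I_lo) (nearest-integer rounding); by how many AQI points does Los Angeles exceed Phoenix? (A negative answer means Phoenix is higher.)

Los Angeles: row 294.80–544.29 (AQI 51–100). (100−51)·(316.19−294.80)/(544.29−294.80) + 51 = 49·21.39/249.49 + 51 ≈ 55.20 → 55.
Phoenix: row 544.30–650.18 (AQI 101–150). (150−101)·(562.96−544.30)/(650.18−544.30) + 101 = 49·18.66/105.88 + 101 ≈ 109.64 → 110.
AQIs: Los Angeles=55, Phoenix=110. Los Angeles (55) − Phoenix (110) = -55.

-55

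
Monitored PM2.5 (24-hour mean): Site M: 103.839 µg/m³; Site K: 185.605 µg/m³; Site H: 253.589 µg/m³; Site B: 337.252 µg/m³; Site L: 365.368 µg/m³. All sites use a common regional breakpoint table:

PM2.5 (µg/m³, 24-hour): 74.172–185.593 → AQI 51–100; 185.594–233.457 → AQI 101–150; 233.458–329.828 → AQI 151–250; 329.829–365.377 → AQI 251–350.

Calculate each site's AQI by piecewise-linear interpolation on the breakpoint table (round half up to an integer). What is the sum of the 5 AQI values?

Site M 103.839: bracket 74.172–185.593 → index 51–100; slope 49/111.421, offset 29.667.
AQI = 51 + 49/111.421·29.667 ≈ 64.05 ⇒ 64.
Site K: row 185.594–233.457 (AQI 101–150). (150−101)·(185.605−185.594)/(233.457−185.594) + 101 = 49·0.011/47.863 + 101 ≈ 101.01 → 101.
Site H: 253.589 lies in 233.458–329.828, so I_lo=151, I_hi=250, C_lo=233.458, C_hi=329.828.
(250−151)/(329.828−233.458) × (253.589−233.458) + 151 = 99/96.370 × 20.131 + 151 ≈ 171.68 → 172.
Site B: row 329.829–365.377 (AQI 251–350). (350−251)·(337.252−329.829)/(365.377−329.829) + 251 = 99·7.423/35.548 + 251 ≈ 271.67 → 272.
Site L: 365.368 lies in 329.829–365.377, so I_lo=251, I_hi=350, C_lo=329.829, C_hi=365.377.
(350−251)/(365.377−329.829) × (365.368−329.829) + 251 = 99/35.548 × 35.539 + 251 ≈ 349.97 → 350.
AQIs: Site M=64, Site K=101, Site H=172, Site B=272, Site L=350. Sum = 64 + 101 + 172 + 272 + 350 = 959.

959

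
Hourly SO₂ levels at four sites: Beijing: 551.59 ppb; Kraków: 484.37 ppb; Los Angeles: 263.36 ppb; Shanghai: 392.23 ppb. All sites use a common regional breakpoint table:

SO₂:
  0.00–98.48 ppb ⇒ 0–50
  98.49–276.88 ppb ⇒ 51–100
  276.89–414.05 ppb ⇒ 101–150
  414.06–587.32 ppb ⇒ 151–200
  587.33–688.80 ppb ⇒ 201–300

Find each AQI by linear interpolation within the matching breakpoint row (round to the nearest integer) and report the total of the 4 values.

Beijing 551.59: bracket 414.06–587.32 → index 151–200; slope 49/173.26, offset 137.53.
AQI = 151 + 49/173.26·137.53 ≈ 189.90 ⇒ 190.
Kraków 484.37: bracket 414.06–587.32 → index 151–200; slope 49/173.26, offset 70.31.
AQI = 151 + 49/173.26·70.31 ≈ 170.88 ⇒ 171.
Los Angeles: row 98.49–276.88 (AQI 51–100). (100−51)·(263.36−98.49)/(276.88−98.49) + 51 = 49·164.87/178.39 + 51 ≈ 96.29 → 96.
Shanghai: 392.23 lies in 276.89–414.05, so I_lo=101, I_hi=150, C_lo=276.89, C_hi=414.05.
(150−101)/(414.05−276.89) × (392.23−276.89) + 101 = 49/137.16 × 115.34 + 101 ≈ 142.20 → 142.
AQIs: Beijing=190, Kraków=171, Los Angeles=96, Shanghai=142. Sum = 190 + 171 + 96 + 142 = 599.

599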